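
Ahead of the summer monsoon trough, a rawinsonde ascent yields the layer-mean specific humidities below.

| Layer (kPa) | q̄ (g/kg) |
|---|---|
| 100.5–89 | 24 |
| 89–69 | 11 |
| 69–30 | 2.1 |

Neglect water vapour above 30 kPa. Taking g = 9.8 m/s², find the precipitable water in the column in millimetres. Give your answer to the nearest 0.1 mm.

Precipitable water is the column-integrated vapour mass per unit area: PW = (1/g) Σ q̄ Δp, with q in kg/kg and Δp in Pa (1 kg/m² of water = 1 mm).
Layer 100.5–89 kPa: Δp = 115 hPa = 11500 Pa, q̄ = 0.024 kg/kg → 0.024 × 11500 / 9.8 = 28.16 mm
Layer 89–69 kPa: Δp = 200 hPa = 20000 Pa, q̄ = 0.011 kg/kg → 0.011 × 20000 / 9.8 = 22.45 mm
Layer 69–30 kPa: Δp = 390 hPa = 39000 Pa, q̄ = 0.0021 kg/kg → 0.0021 × 39000 / 9.8 = 8.36 mm
PW = 28.16 + 22.45 + 8.36 = 58.97 ≈ 59.0 mm.

PW ≈ 59.0 mm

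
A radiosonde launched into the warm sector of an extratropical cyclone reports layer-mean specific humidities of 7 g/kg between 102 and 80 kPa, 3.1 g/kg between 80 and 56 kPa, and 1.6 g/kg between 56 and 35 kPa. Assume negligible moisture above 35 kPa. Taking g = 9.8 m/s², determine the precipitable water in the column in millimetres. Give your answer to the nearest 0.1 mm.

PW ≈ 26.7 mm

Precipitable water is the column-integrated vapour mass per unit area: PW = (1/g) Σ q̄ Δp, with q in kg/kg and Δp in Pa (1 kg/m² of water = 1 mm).
Layer 102–80 kPa: Δp = 220 hPa = 22000 Pa, q̄ = 0.007 kg/kg → 0.007 × 22000 / 9.8 = 15.71 mm
Layer 80–56 kPa: Δp = 240 hPa = 24000 Pa, q̄ = 0.0031 kg/kg → 0.0031 × 24000 / 9.8 = 7.59 mm
Layer 56–35 kPa: Δp = 210 hPa = 21000 Pa, q̄ = 0.0016 kg/kg → 0.0016 × 21000 / 9.8 = 3.43 mm
PW = 15.71 + 7.59 + 3.43 = 26.73 ≈ 26.7 mm.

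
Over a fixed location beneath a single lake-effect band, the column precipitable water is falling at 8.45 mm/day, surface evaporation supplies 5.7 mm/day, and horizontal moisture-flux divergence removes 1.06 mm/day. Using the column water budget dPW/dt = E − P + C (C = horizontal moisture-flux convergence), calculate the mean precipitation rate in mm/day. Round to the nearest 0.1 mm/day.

P ≈ 13.1 mm/day

dPW/dt = -8.45 mm/day.
P = E + C − dPW/dt = 5.7 + (-1.06) − (-8.45) = 13.1 mm/day.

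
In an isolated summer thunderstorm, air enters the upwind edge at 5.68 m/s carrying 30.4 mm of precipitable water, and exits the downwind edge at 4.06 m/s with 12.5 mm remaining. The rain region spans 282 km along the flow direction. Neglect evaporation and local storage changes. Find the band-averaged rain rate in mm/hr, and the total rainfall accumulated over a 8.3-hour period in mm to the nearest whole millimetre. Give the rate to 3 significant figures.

Column moisture flux per unit crosswind length is F = V × PW.
Inflow: F_in = 5.68 × 30.4 = 172.672 mm·m/s
Outflow: F_out = 4.06 × 12.5 = 50.75 mm·m/s
Steady-state rate R = (F_in − F_out)/L = (172.672 − 50.75) / 282000 m = 4.323e-04 mm/s.
R = 4.323e-04 × 3600 = 1.56 mm/hr.
Over 8.3 h: total = 1.56 × 8.3 = 12.948 ≈ 13 mm.

R ≈ 1.56 mm/hr; total ≈ 13 mm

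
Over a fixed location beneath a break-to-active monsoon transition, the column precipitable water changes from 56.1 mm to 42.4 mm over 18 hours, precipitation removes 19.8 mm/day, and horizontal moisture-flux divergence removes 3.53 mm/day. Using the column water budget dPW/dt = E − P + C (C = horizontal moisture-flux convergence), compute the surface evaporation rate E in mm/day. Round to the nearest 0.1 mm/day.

E ≈ 5.1 mm/day

dPW/dt = (42.4 − 56.1) mm / (18/24 day) = -18.267 mm/day.
E = dPW/dt + P − C = (-18.267) + 19.8 − (-3.53) = 5.1 mm/day.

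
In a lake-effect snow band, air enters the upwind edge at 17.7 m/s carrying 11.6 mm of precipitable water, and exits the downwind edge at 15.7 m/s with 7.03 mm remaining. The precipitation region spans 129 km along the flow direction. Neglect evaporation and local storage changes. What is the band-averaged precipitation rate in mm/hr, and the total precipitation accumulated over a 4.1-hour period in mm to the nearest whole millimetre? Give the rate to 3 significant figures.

R ≈ 2.65 mm/hr; total ≈ 11 mm

Column moisture flux per unit crosswind length is F = V × PW.
Inflow: F_in = 17.7 × 11.6 = 205.32 mm·m/s
Outflow: F_out = 15.7 × 7.03 = 110.371 mm·m/s
Steady-state rate R = (F_in − F_out)/L = (205.32 − 110.371) / 129000 m = 7.360e-04 mm/s.
R = 7.360e-04 × 3600 = 2.65 mm/hr.
Over 4.1 h: total = 2.65 × 4.1 = 10.865 ≈ 11 mm.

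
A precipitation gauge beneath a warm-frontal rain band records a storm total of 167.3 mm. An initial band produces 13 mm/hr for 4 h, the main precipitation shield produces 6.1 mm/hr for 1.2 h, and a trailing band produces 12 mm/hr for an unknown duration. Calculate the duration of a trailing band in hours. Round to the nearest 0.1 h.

duration ≈ 9.0 h

Known phases: 13 × 4 + 6.1 × 1.2 = 52 + 7.32 = 59.32 mm.
Remaining depth = 167.3 − 59.32 = 107.98 mm.
Duration = 107.98 / 12 = 9.0 h.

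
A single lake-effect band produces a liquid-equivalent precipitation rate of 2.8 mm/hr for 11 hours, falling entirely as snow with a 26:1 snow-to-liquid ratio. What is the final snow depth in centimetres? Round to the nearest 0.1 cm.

snow depth ≈ 80.1 cm

Liquid-equivalent depth = 2.8 × 11 = 30.8 mm.
Snow depth = 30.8 mm × 26 = 800.8 mm = 80.1 cm.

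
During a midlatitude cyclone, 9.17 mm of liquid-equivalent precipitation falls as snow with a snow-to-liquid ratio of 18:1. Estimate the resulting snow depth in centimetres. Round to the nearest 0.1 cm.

snow depth ≈ 16.5 cm

Snow depth = liquid × ratio = 9.17 mm × 18 = 165.06 mm = 16.5 cm.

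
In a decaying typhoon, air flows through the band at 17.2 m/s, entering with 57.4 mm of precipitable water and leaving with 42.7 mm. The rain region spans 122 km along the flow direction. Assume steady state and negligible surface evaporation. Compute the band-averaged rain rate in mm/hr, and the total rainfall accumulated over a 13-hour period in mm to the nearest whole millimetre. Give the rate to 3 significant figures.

Column moisture flux per unit crosswind length is F = V × PW.
Inflow: F_in = 17.2 × 57.4 = 987.28 mm·m/s
Outflow: F_out = 17.2 × 42.7 = 734.44 mm·m/s
Steady-state rate R = (F_in − F_out)/L = (987.28 − 734.44) / 122000 m = 2.072e-03 mm/s.
R = 2.072e-03 × 3600 = 7.46 mm/hr.
Over 13 h: total = 7.46 × 13 = 96.98 ≈ 97 mm.

R ≈ 7.46 mm/hr; total ≈ 97 mm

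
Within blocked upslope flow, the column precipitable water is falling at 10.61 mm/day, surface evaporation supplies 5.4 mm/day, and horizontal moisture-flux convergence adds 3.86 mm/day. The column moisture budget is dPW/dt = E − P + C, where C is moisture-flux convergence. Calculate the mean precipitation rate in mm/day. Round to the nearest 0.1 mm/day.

dPW/dt = -10.61 mm/day.
P = E + C − dPW/dt = 5.4 + (3.86) − (-10.61) = 19.9 mm/day.

P ≈ 19.9 mm/day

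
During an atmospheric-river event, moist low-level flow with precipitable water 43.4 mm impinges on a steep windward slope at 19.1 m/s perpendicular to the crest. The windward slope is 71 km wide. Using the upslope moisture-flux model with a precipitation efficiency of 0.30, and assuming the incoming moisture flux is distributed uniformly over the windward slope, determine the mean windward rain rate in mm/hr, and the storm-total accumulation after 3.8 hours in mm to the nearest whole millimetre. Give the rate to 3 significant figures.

Incoming column moisture flux per unit ridge length: F = V × PW = 19.1 × 43.4 = 828.94 mm·m/s.
Spread over the 71 km slope with efficiency ε = 0.30: R = ε·F/W = 0.30 × 828.94 / 71000 m = 3.503e-03 mm/s.
R = 3.503e-03 × 3600 = 12.6 mm/hr.
Over 3.8 h: total = 12.6 × 3.8 = 47.88 ≈ 48 mm.

R ≈ 12.6 mm/hr; total ≈ 48 mm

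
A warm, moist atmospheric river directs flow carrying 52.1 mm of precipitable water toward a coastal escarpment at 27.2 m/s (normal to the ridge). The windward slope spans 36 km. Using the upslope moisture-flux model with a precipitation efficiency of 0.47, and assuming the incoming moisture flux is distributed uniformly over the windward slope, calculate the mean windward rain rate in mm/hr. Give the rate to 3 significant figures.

Incoming column moisture flux per unit ridge length: F = V × PW = 27.2 × 52.1 = 1417.12 mm·m/s.
Spread over the 36 km slope with efficiency ε = 0.47: R = ε·F/W = 0.47 × 1417.12 / 36000 m = 1.850e-02 mm/s.
R = 1.850e-02 × 3600 = 66.6 mm/hr.

R ≈ 66.6 mm/hr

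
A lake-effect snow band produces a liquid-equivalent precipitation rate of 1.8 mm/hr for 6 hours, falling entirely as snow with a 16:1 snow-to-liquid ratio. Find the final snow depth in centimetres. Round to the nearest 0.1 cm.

Liquid-equivalent depth = 1.8 × 6 = 10.8 mm.
Snow depth = 10.8 mm × 16 = 172.8 mm = 17.3 cm.

snow depth ≈ 17.3 cm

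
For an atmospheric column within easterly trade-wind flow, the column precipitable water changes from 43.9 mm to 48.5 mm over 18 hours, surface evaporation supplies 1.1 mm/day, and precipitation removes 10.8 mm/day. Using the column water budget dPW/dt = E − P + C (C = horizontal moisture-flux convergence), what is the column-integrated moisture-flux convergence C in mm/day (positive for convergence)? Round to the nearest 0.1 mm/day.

C ≈ 15.8 mm/day

dPW/dt = (48.5 − 43.9) mm / (18/24 day) = +6.133 mm/day.
C = dPW/dt − E + P = (+6.133) − 1.1 + 10.8 = 15.8 mm/day.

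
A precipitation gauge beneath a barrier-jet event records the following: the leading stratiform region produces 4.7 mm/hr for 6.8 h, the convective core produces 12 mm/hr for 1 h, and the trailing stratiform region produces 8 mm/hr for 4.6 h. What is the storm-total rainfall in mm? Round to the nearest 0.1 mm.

total ≈ 80.8 mm

Total = Σ Rᵢ Δtᵢ = 4.7 × 6.8 + 12 × 1 + 8 × 4.6
      = 31.96 + 12 + 36.8 = 80.8 mm.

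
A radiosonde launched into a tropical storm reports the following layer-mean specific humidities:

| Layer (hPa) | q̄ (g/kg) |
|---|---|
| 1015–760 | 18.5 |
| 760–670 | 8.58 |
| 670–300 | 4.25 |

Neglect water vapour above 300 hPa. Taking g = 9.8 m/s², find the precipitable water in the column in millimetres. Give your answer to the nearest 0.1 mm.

Precipitable water is the column-integrated vapour mass per unit area: PW = (1/g) Σ q̄ Δp, with q in kg/kg and Δp in Pa (1 kg/m² of water = 1 mm).
Layer 1015–760 hPa: Δp = 255 hPa = 25500 Pa, q̄ = 0.0185 kg/kg → 0.0185 × 25500 / 9.8 = 48.14 mm
Layer 760–670 hPa: Δp = 90 hPa = 9000 Pa, q̄ = 0.00858 kg/kg → 0.00858 × 9000 / 9.8 = 7.88 mm
Layer 670–300 hPa: Δp = 370 hPa = 37000 Pa, q̄ = 0.00425 kg/kg → 0.00425 × 37000 / 9.8 = 16.05 mm
PW = 48.14 + 7.88 + 16.05 = 72.07 ≈ 72.1 mm.

PW ≈ 72.1 mm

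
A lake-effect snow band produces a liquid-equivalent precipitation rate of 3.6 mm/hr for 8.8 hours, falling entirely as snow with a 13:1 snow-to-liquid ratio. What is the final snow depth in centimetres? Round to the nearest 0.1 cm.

Liquid-equivalent depth = 3.6 × 8.8 = 31.68 mm.
Snow depth = 31.68 mm × 13 = 411.84 mm = 41.2 cm.

snow depth ≈ 41.2 cm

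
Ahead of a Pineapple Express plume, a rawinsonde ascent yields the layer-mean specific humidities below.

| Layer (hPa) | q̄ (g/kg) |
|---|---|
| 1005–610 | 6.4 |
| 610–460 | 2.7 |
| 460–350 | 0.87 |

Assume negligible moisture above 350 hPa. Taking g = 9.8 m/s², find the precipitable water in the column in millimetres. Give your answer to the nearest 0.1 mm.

PW ≈ 30.9 mm

Precipitable water is the column-integrated vapour mass per unit area: PW = (1/g) Σ q̄ Δp, with q in kg/kg and Δp in Pa (1 kg/m² of water = 1 mm).
Layer 1005–610 hPa: Δp = 395 hPa = 39500 Pa, q̄ = 0.0064 kg/kg → 0.0064 × 39500 / 9.8 = 25.80 mm
Layer 610–460 hPa: Δp = 150 hPa = 15000 Pa, q̄ = 0.0027 kg/kg → 0.0027 × 15000 / 9.8 = 4.13 mm
Layer 460–350 hPa: Δp = 110 hPa = 11000 Pa, q̄ = 0.00087 kg/kg → 0.00087 × 11000 / 9.8 = 0.98 mm
PW = 25.80 + 4.13 + 0.98 = 30.91 ≈ 30.9 mm.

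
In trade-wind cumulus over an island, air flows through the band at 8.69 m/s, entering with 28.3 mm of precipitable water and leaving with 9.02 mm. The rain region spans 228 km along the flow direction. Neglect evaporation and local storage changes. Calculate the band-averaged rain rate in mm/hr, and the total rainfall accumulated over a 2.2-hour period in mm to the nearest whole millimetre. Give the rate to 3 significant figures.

R ≈ 2.65 mm/hr; total ≈ 6 mm

Column moisture flux per unit crosswind length is F = V × PW.
Inflow: F_in = 8.69 × 28.3 = 245.927 mm·m/s
Outflow: F_out = 8.69 × 9.02 = 78.3838 mm·m/s
Steady-state rate R = (F_in − F_out)/L = (245.927 − 78.3838) / 228000 m = 7.348e-04 mm/s.
R = 7.348e-04 × 3600 = 2.65 mm/hr.
Over 2.2 h: total = 2.65 × 2.2 = 5.83 ≈ 6 mm.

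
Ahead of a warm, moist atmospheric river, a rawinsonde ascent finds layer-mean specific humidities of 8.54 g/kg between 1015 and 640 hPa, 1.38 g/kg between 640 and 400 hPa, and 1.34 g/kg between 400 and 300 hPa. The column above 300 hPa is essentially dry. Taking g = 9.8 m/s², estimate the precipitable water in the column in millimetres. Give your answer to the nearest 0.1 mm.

Precipitable water is the column-integrated vapour mass per unit area: PW = (1/g) Σ q̄ Δp, with q in kg/kg and Δp in Pa (1 kg/m² of water = 1 mm).
Layer 1015–640 hPa: Δp = 375 hPa = 37500 Pa, q̄ = 0.00854 kg/kg → 0.00854 × 37500 / 9.8 = 32.68 mm
Layer 640–400 hPa: Δp = 240 hPa = 24000 Pa, q̄ = 0.00138 kg/kg → 0.00138 × 24000 / 9.8 = 3.38 mm
Layer 400–300 hPa: Δp = 100 hPa = 10000 Pa, q̄ = 0.00134 kg/kg → 0.00134 × 10000 / 9.8 = 1.37 mm
PW = 32.68 + 3.38 + 1.37 = 37.43 ≈ 37.4 mm.

PW ≈ 37.4 mm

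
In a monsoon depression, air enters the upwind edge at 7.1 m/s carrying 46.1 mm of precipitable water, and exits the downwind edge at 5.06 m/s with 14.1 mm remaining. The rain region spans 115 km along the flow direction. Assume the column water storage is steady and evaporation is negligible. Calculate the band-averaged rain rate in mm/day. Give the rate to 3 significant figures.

R ≈ 192 mm/day

Column moisture flux per unit crosswind length is F = V × PW.
Inflow: F_in = 7.1 × 46.1 = 327.31 mm·m/s
Outflow: F_out = 5.06 × 14.1 = 71.346 mm·m/s
Steady-state rate R = (F_in − F_out)/L = (327.31 − 71.346) / 115000 m = 2.226e-03 mm/s.
R = 2.226e-03 × 3600 × 24 = 192 mm/day.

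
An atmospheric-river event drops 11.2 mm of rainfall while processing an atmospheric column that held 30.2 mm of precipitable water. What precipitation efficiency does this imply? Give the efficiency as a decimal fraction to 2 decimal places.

ε ≈ 0.37

ε = rainfall / PW = 11.2 / 30.2 = 0.37.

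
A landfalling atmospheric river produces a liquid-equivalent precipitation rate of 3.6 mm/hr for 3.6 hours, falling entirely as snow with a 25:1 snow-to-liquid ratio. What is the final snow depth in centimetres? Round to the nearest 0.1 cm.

Liquid-equivalent depth = 3.6 × 3.6 = 12.96 mm.
Snow depth = 12.96 mm × 25 = 324 mm = 32.4 cm.

snow depth ≈ 32.4 cm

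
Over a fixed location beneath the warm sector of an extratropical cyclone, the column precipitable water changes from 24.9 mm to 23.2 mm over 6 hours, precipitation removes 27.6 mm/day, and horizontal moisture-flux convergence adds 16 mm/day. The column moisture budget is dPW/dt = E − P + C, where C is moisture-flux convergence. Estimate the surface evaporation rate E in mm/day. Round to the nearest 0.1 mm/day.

dPW/dt = (23.2 − 24.9) mm / (6/24 day) = -6.800 mm/day.
E = dPW/dt + P − C = (-6.800) + 27.6 − (16) = 4.8 mm/day.

E ≈ 4.8 mm/day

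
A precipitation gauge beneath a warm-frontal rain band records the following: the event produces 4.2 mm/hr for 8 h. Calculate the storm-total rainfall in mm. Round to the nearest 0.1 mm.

total ≈ 33.6 mm

Total = Σ Rᵢ Δtᵢ = 4.2 × 8
      = 33.6 = 33.6 mm.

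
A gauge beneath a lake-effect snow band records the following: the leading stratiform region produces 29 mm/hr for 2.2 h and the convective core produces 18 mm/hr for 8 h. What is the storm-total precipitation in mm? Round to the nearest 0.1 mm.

Total = Σ Rᵢ Δtᵢ = 29 × 2.2 + 18 × 8
      = 63.8 + 144 = 207.8 mm.

total ≈ 207.8 mm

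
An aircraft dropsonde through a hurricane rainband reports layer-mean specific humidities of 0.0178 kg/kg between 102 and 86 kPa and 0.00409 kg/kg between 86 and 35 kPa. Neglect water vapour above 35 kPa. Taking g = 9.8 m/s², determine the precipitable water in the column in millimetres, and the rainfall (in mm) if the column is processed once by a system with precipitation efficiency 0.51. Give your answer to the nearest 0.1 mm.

Precipitable water is the column-integrated vapour mass per unit area: PW = (1/g) Σ q̄ Δp, with q in kg/kg and Δp in Pa (1 kg/m² of water = 1 mm).
Layer 102–86 kPa: Δp = 160 hPa = 16000 Pa, q̄ = 0.0178 kg/kg → 0.0178 × 16000 / 9.8 = 29.06 mm
Layer 86–35 kPa: Δp = 510 hPa = 51000 Pa, q̄ = 0.00409 kg/kg → 0.00409 × 51000 / 9.8 = 21.28 mm
PW = 29.06 + 21.28 = 50.34 ≈ 50.3 mm.
Rainfall = ε × PW = 0.51 × 50.3 = 25.7 mm.

PW ≈ 50.3 mm; rainfall ≈ 25.7 mm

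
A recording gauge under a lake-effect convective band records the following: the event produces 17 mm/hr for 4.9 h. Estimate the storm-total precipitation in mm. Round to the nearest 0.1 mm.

Total = Σ Rᵢ Δtᵢ = 17 × 4.9
      = 83.3 = 83.3 mm.

total ≈ 83.3 mm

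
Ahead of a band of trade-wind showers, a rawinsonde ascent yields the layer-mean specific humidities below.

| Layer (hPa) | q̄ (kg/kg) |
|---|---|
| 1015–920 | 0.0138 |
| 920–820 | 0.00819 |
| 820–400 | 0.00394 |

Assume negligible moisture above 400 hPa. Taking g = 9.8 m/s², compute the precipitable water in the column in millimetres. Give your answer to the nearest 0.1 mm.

Precipitable water is the column-integrated vapour mass per unit area: PW = (1/g) Σ q̄ Δp, with q in kg/kg and Δp in Pa (1 kg/m² of water = 1 mm).
Layer 1015–920 hPa: Δp = 95 hPa = 9500 Pa, q̄ = 0.0138 kg/kg → 0.0138 × 9500 / 9.8 = 13.38 mm
Layer 920–820 hPa: Δp = 100 hPa = 10000 Pa, q̄ = 0.00819 kg/kg → 0.00819 × 10000 / 9.8 = 8.36 mm
Layer 820–400 hPa: Δp = 420 hPa = 42000 Pa, q̄ = 0.00394 kg/kg → 0.00394 × 42000 / 9.8 = 16.89 mm
PW = 13.38 + 8.36 + 16.89 = 38.63 ≈ 38.6 mm.

PW ≈ 38.6 mm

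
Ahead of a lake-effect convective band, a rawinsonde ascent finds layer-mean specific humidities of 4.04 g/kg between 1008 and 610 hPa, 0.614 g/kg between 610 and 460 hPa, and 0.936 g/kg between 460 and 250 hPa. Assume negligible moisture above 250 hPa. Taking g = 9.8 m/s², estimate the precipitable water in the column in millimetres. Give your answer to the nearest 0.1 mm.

PW ≈ 19.4 mm

Precipitable water is the column-integrated vapour mass per unit area: PW = (1/g) Σ q̄ Δp, with q in kg/kg and Δp in Pa (1 kg/m² of water = 1 mm).
Layer 1008–610 hPa: Δp = 398 hPa = 39800 Pa, q̄ = 0.00404 kg/kg → 0.00404 × 39800 / 9.8 = 16.41 mm
Layer 610–460 hPa: Δp = 150 hPa = 15000 Pa, q̄ = 0.000614 kg/kg → 0.000614 × 15000 / 9.8 = 0.94 mm
Layer 460–250 hPa: Δp = 210 hPa = 21000 Pa, q̄ = 0.000936 kg/kg → 0.000936 × 21000 / 9.8 = 2.01 mm
PW = 16.41 + 0.94 + 2.01 = 19.36 ≈ 19.4 mm.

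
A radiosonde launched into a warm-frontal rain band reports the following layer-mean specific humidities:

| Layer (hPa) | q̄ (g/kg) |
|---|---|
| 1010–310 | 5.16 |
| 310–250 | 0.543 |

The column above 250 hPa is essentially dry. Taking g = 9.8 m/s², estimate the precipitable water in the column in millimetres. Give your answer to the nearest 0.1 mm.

PW ≈ 37.2 mm

Precipitable water is the column-integrated vapour mass per unit area: PW = (1/g) Σ q̄ Δp, with q in kg/kg and Δp in Pa (1 kg/m² of water = 1 mm).
Layer 1010–310 hPa: Δp = 700 hPa = 70000 Pa, q̄ = 0.00516 kg/kg → 0.00516 × 70000 / 9.8 = 36.86 mm
Layer 310–250 hPa: Δp = 60 hPa = 6000 Pa, q̄ = 0.000543 kg/kg → 0.000543 × 6000 / 9.8 = 0.33 mm
PW = 36.86 + 0.33 = 37.19 ≈ 37.2 mm.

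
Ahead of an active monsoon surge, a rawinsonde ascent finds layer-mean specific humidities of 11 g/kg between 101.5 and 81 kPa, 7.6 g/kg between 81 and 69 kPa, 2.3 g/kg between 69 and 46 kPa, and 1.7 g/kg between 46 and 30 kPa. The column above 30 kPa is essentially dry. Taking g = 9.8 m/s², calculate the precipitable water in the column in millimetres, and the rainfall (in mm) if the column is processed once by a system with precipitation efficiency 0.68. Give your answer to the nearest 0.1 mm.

Precipitable water is the column-integrated vapour mass per unit area: PW = (1/g) Σ q̄ Δp, with q in kg/kg and Δp in Pa (1 kg/m² of water = 1 mm).
Layer 101.5–81 kPa: Δp = 205 hPa = 20500 Pa, q̄ = 0.011 kg/kg → 0.011 × 20500 / 9.8 = 23.01 mm
Layer 81–69 kPa: Δp = 120 hPa = 12000 Pa, q̄ = 0.0076 kg/kg → 0.0076 × 12000 / 9.8 = 9.31 mm
Layer 69–46 kPa: Δp = 230 hPa = 23000 Pa, q̄ = 0.0023 kg/kg → 0.0023 × 23000 / 9.8 = 5.40 mm
Layer 46–30 kPa: Δp = 160 hPa = 16000 Pa, q̄ = 0.0017 kg/kg → 0.0017 × 16000 / 9.8 = 2.78 mm
PW = 23.01 + 9.31 + 5.40 + 2.78 = 40.50 ≈ 40.5 mm.
Rainfall = ε × PW = 0.68 × 40.5 = 27.5 mm.

PW ≈ 40.5 mm; rainfall ≈ 27.5 mm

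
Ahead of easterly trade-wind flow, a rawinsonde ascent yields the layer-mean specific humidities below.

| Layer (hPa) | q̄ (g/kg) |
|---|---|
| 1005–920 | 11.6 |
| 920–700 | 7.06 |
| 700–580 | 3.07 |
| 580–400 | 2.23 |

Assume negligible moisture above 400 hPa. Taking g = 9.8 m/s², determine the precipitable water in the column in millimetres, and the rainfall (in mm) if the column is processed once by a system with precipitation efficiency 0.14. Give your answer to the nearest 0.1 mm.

PW ≈ 33.8 mm; rainfall ≈ 4.7 mm

Precipitable water is the column-integrated vapour mass per unit area: PW = (1/g) Σ q̄ Δp, with q in kg/kg and Δp in Pa (1 kg/m² of water = 1 mm).
Layer 1005–920 hPa: Δp = 85 hPa = 8500 Pa, q̄ = 0.0116 kg/kg → 0.0116 × 8500 / 9.8 = 10.06 mm
Layer 920–700 hPa: Δp = 220 hPa = 22000 Pa, q̄ = 0.00706 kg/kg → 0.00706 × 22000 / 9.8 = 15.85 mm
Layer 700–580 hPa: Δp = 120 hPa = 12000 Pa, q̄ = 0.00307 kg/kg → 0.00307 × 12000 / 9.8 = 3.76 mm
Layer 580–400 hPa: Δp = 180 hPa = 18000 Pa, q̄ = 0.00223 kg/kg → 0.00223 × 18000 / 9.8 = 4.10 mm
PW = 10.06 + 15.85 + 3.76 + 4.10 = 33.77 ≈ 33.8 mm.
Rainfall = ε × PW = 0.14 × 33.8 = 4.7 mm.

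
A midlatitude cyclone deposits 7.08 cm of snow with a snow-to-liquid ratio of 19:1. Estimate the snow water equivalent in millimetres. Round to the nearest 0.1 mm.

SWE = snow depth / ratio = 7.08 cm / 19 = 0.373 cm = 3.7 mm.

SWE ≈ 3.7 mm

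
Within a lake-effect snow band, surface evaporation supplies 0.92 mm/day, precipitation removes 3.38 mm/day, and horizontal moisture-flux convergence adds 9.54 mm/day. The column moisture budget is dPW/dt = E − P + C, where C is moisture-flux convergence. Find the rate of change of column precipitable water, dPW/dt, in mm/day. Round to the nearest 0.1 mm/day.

dPW/dt = E − P + C = 0.92 − 3.38 + (9.54) = 7.1 mm/day.

dPW/dt ≈ 7.1 mm/day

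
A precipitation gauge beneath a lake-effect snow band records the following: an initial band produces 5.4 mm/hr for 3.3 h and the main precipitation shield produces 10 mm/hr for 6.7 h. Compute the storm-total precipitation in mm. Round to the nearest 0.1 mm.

Total = Σ Rᵢ Δtᵢ = 5.4 × 3.3 + 10 × 6.7
      = 17.82 + 67 = 84.8 mm.

total ≈ 84.8 mm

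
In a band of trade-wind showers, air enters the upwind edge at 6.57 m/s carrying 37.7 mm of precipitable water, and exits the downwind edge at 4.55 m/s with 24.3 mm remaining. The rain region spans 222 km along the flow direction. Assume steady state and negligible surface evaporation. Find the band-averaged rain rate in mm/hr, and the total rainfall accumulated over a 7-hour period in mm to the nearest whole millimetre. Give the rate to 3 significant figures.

R ≈ 2.22 mm/hr; total ≈ 16 mm

Column moisture flux per unit crosswind length is F = V × PW.
Inflow: F_in = 6.57 × 37.7 = 247.689 mm·m/s
Outflow: F_out = 4.55 × 24.3 = 110.565 mm·m/s
Steady-state rate R = (F_in − F_out)/L = (247.689 − 110.565) / 222000 m = 6.177e-04 mm/s.
R = 6.177e-04 × 3600 = 2.22 mm/hr.
Over 7 h: total = 2.22 × 7 = 15.54 ≈ 16 mm.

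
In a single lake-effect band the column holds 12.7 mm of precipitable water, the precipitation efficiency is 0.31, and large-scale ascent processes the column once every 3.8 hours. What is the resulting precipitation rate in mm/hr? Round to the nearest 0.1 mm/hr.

Each overturning extracts ε × PW = 0.31 × 12.7 = 3.937 mm.
Rate = ε·PW / τ = 3.937 / 3.8 h = 1.0 mm/hr.

R ≈ 1.0 mm/hr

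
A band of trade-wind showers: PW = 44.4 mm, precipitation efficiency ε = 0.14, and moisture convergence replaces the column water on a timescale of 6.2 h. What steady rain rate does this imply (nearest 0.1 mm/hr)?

Each overturning extracts ε × PW = 0.14 × 44.4 = 6.216 mm.
Rate = ε·PW / τ = 6.216 / 6.2 h = 1.0 mm/hr.

R ≈ 1.0 mm/hr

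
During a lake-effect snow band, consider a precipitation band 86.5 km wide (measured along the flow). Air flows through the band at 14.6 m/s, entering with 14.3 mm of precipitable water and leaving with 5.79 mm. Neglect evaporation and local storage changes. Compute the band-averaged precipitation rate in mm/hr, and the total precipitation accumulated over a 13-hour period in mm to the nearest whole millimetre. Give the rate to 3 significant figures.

Column moisture flux per unit crosswind length is F = V × PW.
Inflow: F_in = 14.6 × 14.3 = 208.78 mm·m/s
Outflow: F_out = 14.6 × 5.79 = 84.534 mm·m/s
Steady-state rate R = (F_in − F_out)/L = (208.78 − 84.534) / 86500 m = 1.436e-03 mm/s.
R = 1.436e-03 × 3600 = 5.17 mm/hr.
Over 13 h: total = 5.17 × 13 = 67.21 ≈ 67 mm.

R ≈ 5.17 mm/hr; total ≈ 67 mm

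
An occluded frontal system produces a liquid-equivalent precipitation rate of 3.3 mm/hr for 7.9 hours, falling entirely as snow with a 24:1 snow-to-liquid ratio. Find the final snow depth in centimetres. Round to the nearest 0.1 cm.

Liquid-equivalent depth = 3.3 × 7.9 = 26.07 mm.
Snow depth = 26.07 mm × 24 = 625.68 mm = 62.6 cm.

snow depth ≈ 62.6 cm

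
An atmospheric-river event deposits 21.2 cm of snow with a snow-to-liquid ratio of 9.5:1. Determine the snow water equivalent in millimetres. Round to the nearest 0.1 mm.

SWE = snow depth / ratio = 21.2 cm / 9.5 = 2.232 cm = 22.3 mm.

SWE ≈ 22.3 mm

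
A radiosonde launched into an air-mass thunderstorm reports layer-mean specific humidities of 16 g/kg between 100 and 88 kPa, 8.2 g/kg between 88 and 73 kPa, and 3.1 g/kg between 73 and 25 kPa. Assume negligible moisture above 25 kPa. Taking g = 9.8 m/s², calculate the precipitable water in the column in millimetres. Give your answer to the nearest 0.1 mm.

PW ≈ 47.3 mm

Precipitable water is the column-integrated vapour mass per unit area: PW = (1/g) Σ q̄ Δp, with q in kg/kg and Δp in Pa (1 kg/m² of water = 1 mm).
Layer 100–88 kPa: Δp = 120 hPa = 12000 Pa, q̄ = 0.016 kg/kg → 0.016 × 12000 / 9.8 = 19.59 mm
Layer 88–73 kPa: Δp = 150 hPa = 15000 Pa, q̄ = 0.0082 kg/kg → 0.0082 × 15000 / 9.8 = 12.55 mm
Layer 73–25 kPa: Δp = 480 hPa = 48000 Pa, q̄ = 0.0031 kg/kg → 0.0031 × 48000 / 9.8 = 15.18 mm
PW = 19.59 + 12.55 + 15.18 = 47.32 ≈ 47.3 mm.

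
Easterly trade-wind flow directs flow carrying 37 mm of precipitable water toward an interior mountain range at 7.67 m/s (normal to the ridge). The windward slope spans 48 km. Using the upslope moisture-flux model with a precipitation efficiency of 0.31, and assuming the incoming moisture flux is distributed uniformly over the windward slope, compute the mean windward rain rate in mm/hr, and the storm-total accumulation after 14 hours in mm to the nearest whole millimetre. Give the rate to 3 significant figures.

R ≈ 6.60 mm/hr; total ≈ 92 mm

Incoming column moisture flux per unit ridge length: F = V × PW = 7.67 × 37 = 283.79 mm·m/s.
Spread over the 48 km slope with efficiency ε = 0.31: R = ε·F/W = 0.31 × 283.79 / 48000 m = 1.833e-03 mm/s.
R = 1.833e-03 × 3600 = 6.60 mm/hr.
Over 14 h: total = 6.60 × 14 = 92.4 ≈ 92 mm.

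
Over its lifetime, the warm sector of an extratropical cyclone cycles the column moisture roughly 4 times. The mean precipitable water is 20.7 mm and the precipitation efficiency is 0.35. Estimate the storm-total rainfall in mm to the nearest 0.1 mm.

rainfall ≈ 29.0 mm

Each cycle deposits ε × PW = 0.35 × 20.7 = 7.245 mm.
Over 4 cycles: 4 × 7.245 = 29.0 mm.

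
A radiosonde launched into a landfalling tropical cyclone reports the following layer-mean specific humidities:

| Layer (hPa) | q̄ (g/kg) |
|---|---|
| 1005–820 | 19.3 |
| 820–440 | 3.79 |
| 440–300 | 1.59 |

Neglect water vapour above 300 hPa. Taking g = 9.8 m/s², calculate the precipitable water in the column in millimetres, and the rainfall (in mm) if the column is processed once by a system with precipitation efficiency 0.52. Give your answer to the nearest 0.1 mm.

PW ≈ 53.4 mm; rainfall ≈ 27.8 mm

Precipitable water is the column-integrated vapour mass per unit area: PW = (1/g) Σ q̄ Δp, with q in kg/kg and Δp in Pa (1 kg/m² of water = 1 mm).
Layer 1005–820 hPa: Δp = 185 hPa = 18500 Pa, q̄ = 0.0193 kg/kg → 0.0193 × 18500 / 9.8 = 36.43 mm
Layer 820–440 hPa: Δp = 380 hPa = 38000 Pa, q̄ = 0.00379 kg/kg → 0.00379 × 38000 / 9.8 = 14.70 mm
Layer 440–300 hPa: Δp = 140 hPa = 14000 Pa, q̄ = 0.00159 kg/kg → 0.00159 × 14000 / 9.8 = 2.27 mm
PW = 36.43 + 14.70 + 2.27 = 53.40 ≈ 53.4 mm.
Rainfall = ε × PW = 0.52 × 53.4 = 27.8 mm.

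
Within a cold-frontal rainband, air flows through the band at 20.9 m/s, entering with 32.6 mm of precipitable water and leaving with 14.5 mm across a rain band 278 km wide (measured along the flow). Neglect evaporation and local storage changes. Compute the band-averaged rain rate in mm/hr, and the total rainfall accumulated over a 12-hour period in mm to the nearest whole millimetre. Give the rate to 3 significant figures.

R ≈ 4.90 mm/hr; total ≈ 59 mm

Column moisture flux per unit crosswind length is F = V × PW.
Inflow: F_in = 20.9 × 32.6 = 681.34 mm·m/s
Outflow: F_out = 20.9 × 14.5 = 303.05 mm·m/s
Steady-state rate R = (F_in − F_out)/L = (681.34 − 303.05) / 278000 m = 1.361e-03 mm/s.
R = 1.361e-03 × 3600 = 4.90 mm/hr.
Over 12 h: total = 4.90 × 12 = 58.8 ≈ 59 mm.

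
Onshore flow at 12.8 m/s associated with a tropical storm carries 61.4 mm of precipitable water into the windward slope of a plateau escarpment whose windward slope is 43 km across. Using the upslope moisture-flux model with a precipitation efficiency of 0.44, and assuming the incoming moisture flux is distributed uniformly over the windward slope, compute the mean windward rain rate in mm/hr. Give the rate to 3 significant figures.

Incoming column moisture flux per unit ridge length: F = V × PW = 12.8 × 61.4 = 785.92 mm·m/s.
Spread over the 43 km slope with efficiency ε = 0.44: R = ε·F/W = 0.44 × 785.92 / 43000 m = 8.042e-03 mm/s.
R = 8.042e-03 × 3600 = 29.0 mm/hr.

R ≈ 29.0 mm/hr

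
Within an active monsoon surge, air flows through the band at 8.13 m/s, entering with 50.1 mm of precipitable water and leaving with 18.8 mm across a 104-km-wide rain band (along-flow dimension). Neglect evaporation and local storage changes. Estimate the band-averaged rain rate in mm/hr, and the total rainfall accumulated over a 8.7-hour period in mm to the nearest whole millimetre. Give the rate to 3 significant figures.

R ≈ 8.81 mm/hr; total ≈ 77 mm

Column moisture flux per unit crosswind length is F = V × PW.
Inflow: F_in = 8.13 × 50.1 = 407.313 mm·m/s
Outflow: F_out = 8.13 × 18.8 = 152.844 mm·m/s
Steady-state rate R = (F_in − F_out)/L = (407.313 − 152.844) / 104000 m = 2.447e-03 mm/s.
R = 2.447e-03 × 3600 = 8.81 mm/hr.
Over 8.7 h: total = 8.81 × 8.7 = 76.647 ≈ 77 mm.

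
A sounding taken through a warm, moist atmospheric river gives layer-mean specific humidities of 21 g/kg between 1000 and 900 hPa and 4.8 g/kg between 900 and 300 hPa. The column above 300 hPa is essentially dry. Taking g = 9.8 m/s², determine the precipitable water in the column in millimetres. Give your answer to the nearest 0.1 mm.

PW ≈ 50.8 mm

Precipitable water is the column-integrated vapour mass per unit area: PW = (1/g) Σ q̄ Δp, with q in kg/kg and Δp in Pa (1 kg/m² of water = 1 mm).
Layer 1000–900 hPa: Δp = 100 hPa = 10000 Pa, q̄ = 0.021 kg/kg → 0.021 × 10000 / 9.8 = 21.43 mm
Layer 900–300 hPa: Δp = 600 hPa = 60000 Pa, q̄ = 0.0048 kg/kg → 0.0048 × 60000 / 9.8 = 29.39 mm
PW = 21.43 + 29.39 = 50.82 ≈ 50.8 mm.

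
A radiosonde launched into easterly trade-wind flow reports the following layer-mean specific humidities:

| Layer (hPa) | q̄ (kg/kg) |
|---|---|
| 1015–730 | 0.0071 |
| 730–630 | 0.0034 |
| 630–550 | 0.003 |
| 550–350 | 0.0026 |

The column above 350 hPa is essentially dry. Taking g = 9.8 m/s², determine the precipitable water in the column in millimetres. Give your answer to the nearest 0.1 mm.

Precipitable water is the column-integrated vapour mass per unit area: PW = (1/g) Σ q̄ Δp, with q in kg/kg and Δp in Pa (1 kg/m² of water = 1 mm).
Layer 1015–730 hPa: Δp = 285 hPa = 28500 Pa, q̄ = 0.0071 kg/kg → 0.0071 × 28500 / 9.8 = 20.65 mm
Layer 730–630 hPa: Δp = 100 hPa = 10000 Pa, q̄ = 0.0034 kg/kg → 0.0034 × 10000 / 9.8 = 3.47 mm
Layer 630–550 hPa: Δp = 80 hPa = 8000 Pa, q̄ = 0.003 kg/kg → 0.003 × 8000 / 9.8 = 2.45 mm
Layer 550–350 hPa: Δp = 200 hPa = 20000 Pa, q̄ = 0.0026 kg/kg → 0.0026 × 20000 / 9.8 = 5.31 mm
PW = 20.65 + 3.47 + 2.45 + 5.31 = 31.88 ≈ 31.9 mm.

PW ≈ 31.9 mm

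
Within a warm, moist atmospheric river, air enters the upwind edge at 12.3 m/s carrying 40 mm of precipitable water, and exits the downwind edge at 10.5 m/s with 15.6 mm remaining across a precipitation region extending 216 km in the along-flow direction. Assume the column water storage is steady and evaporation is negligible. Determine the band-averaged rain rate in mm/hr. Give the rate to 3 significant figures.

R ≈ 5.47 mm/hr

Column moisture flux per unit crosswind length is F = V × PW.
Inflow: F_in = 12.3 × 40 = 492 mm·m/s
Outflow: F_out = 10.5 × 15.6 = 163.8 mm·m/s
Steady-state rate R = (F_in − F_out)/L = (492 − 163.8) / 216000 m = 1.519e-03 mm/s.
R = 1.519e-03 × 3600 = 5.47 mm/hr.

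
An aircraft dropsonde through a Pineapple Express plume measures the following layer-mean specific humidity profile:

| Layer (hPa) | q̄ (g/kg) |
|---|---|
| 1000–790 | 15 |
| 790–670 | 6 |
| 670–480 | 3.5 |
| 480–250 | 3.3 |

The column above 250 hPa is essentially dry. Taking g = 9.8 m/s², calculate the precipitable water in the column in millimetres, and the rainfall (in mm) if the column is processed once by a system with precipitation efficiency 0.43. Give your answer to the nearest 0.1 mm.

PW ≈ 54.0 mm; rainfall ≈ 23.2 mm

Precipitable water is the column-integrated vapour mass per unit area: PW = (1/g) Σ q̄ Δp, with q in kg/kg and Δp in Pa (1 kg/m² of water = 1 mm).
Layer 1000–790 hPa: Δp = 210 hPa = 21000 Pa, q̄ = 0.015 kg/kg → 0.015 × 21000 / 9.8 = 32.14 mm
Layer 790–670 hPa: Δp = 120 hPa = 12000 Pa, q̄ = 0.006 kg/kg → 0.006 × 12000 / 9.8 = 7.35 mm
Layer 670–480 hPa: Δp = 190 hPa = 19000 Pa, q̄ = 0.0035 kg/kg → 0.0035 × 19000 / 9.8 = 6.79 mm
Layer 480–250 hPa: Δp = 230 hPa = 23000 Pa, q̄ = 0.0033 kg/kg → 0.0033 × 23000 / 9.8 = 7.74 mm
PW = 32.14 + 7.35 + 6.79 + 7.74 = 54.02 ≈ 54.0 mm.
Rainfall = ε × PW = 0.43 × 54.0 = 23.2 mm.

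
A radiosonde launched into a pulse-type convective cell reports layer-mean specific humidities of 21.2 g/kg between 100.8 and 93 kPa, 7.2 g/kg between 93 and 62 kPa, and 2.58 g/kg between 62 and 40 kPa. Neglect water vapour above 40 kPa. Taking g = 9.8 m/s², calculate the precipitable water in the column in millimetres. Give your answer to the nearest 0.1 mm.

Precipitable water is the column-integrated vapour mass per unit area: PW = (1/g) Σ q̄ Δp, with q in kg/kg and Δp in Pa (1 kg/m² of water = 1 mm).
Layer 100.8–93 kPa: Δp = 78 hPa = 7800 Pa, q̄ = 0.0212 kg/kg → 0.0212 × 7800 / 9.8 = 16.87 mm
Layer 93–62 kPa: Δp = 310 hPa = 31000 Pa, q̄ = 0.0072 kg/kg → 0.0072 × 31000 / 9.8 = 22.78 mm
Layer 62–40 kPa: Δp = 220 hPa = 22000 Pa, q̄ = 0.00258 kg/kg → 0.00258 × 22000 / 9.8 = 5.79 mm
PW = 16.87 + 22.78 + 5.79 = 45.44 ≈ 45.4 mm.

PW ≈ 45.4 mm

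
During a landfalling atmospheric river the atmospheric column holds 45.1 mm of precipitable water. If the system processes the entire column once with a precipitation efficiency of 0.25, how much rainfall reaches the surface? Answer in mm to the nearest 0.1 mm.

Rainfall = ε × PW = 0.25 × 45.1 = 11.3 mm.

rainfall ≈ 11.3 mm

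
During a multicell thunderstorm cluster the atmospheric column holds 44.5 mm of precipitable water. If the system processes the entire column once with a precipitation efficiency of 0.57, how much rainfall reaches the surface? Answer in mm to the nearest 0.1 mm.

rainfall ≈ 25.4 mm

Rainfall = ε × PW = 0.57 × 44.5 = 25.4 mm.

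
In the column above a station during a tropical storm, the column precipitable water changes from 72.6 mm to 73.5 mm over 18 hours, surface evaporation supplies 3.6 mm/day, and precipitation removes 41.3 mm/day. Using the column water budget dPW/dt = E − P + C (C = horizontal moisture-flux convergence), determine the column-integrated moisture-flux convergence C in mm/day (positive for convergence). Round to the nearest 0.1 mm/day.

C ≈ 38.9 mm/day

dPW/dt = (73.5 − 72.6) mm / (18/24 day) = +1.200 mm/day.
C = dPW/dt − E + P = (+1.200) − 3.6 + 41.3 = 38.9 mm/day.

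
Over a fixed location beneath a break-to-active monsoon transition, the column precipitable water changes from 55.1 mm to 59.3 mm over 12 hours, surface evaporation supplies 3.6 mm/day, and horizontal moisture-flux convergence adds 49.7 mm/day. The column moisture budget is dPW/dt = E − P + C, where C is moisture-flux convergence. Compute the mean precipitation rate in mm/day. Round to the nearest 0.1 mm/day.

P ≈ 44.9 mm/day

dPW/dt = (59.3 − 55.1) mm / (12/24 day) = +8.400 mm/day.
P = E + C − dPW/dt = 3.6 + (49.7) − (+8.400) = 44.9 mm/day.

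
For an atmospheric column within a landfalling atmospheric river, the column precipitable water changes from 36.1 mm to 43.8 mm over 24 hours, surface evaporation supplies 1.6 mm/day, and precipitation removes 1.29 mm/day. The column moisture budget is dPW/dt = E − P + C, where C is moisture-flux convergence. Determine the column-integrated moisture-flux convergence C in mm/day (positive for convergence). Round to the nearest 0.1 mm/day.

dPW/dt = (43.8 − 36.1) mm / (24/24 day) = +7.700 mm/day.
C = dPW/dt − E + P = (+7.700) − 1.6 + 1.29 = 7.4 mm/day.

C ≈ 7.4 mm/day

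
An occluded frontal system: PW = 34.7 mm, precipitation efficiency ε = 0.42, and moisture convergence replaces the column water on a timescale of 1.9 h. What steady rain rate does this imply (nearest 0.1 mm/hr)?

Each overturning extracts ε × PW = 0.42 × 34.7 = 14.574 mm.
Rate = ε·PW / τ = 14.574 / 1.9 h = 7.7 mm/hr.

R ≈ 7.7 mm/hr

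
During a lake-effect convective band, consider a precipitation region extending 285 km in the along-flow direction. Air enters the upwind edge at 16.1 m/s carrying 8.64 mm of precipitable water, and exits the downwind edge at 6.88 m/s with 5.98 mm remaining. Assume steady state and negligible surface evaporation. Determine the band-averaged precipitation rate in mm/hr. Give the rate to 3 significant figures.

R ≈ 1.24 mm/hr

Column moisture flux per unit crosswind length is F = V × PW.
Inflow: F_in = 16.1 × 8.64 = 139.104 mm·m/s
Outflow: F_out = 6.88 × 5.98 = 41.1424 mm·m/s
Steady-state rate R = (F_in − F_out)/L = (139.104 − 41.1424) / 285000 m = 3.437e-04 mm/s.
R = 3.437e-04 × 3600 = 1.24 mm/hr.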